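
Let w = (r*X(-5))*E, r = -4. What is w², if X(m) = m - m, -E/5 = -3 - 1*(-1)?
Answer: 0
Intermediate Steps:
E = 10 (E = -5*(-3 - 1*(-1)) = -5*(-3 + 1) = -5*(-2) = 10)
X(m) = 0
w = 0 (w = -4*0*10 = 0*10 = 0)
w² = 0² = 0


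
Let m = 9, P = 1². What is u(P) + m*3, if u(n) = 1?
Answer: 28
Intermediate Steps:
P = 1
u(P) + m*3 = 1 + 9*3 = 1 + 27 = 28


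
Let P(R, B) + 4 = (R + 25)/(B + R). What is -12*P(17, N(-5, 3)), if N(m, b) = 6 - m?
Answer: 30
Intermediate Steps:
P(R, B) = -4 + (25 + R)/(B + R) (P(R, B) = -4 + (R + 25)/(B + R) = -4 + (25 + R)/(B + R))
-12*P(17, N(-5, 3)) = -12*(25 - 4*(6 - 1*(-5)) - 3*17)/((6 - 1*(-5)) + 17) = -12*(25 - 4*(6 + 5) - 51)/((6 + 5) + 17) = -12*(25 - 4*11 - 51)/(11 + 17) = -12*(25 - 44 - 51)/28 = -3*(-70)/7 = -12*(-5/2) = 30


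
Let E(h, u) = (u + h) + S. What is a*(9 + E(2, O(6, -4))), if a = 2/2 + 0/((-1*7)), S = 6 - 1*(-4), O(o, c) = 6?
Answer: 27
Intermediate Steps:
S = 10 (S = 6 + 4 = 10)
a = 1 (a = 2*(½) + 0/(-7) = 1 + 0*(-⅐) = 1 + 0 = 1)
E(h, u) = 10 + h + u (E(h, u) = (u + h) + 10 = (h + u) + 10 = 10 + h + u)
a*(9 + E(2, O(6, -4))) = 1*(9 + (10 + 2 + 6)) = 1*(9 + 18) = 1*27 = 27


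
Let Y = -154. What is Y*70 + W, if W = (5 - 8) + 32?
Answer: -10751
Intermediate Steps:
W = 29 (W = -3 + 32 = 29)
Y*70 + W = -154*70 + 29 = -10780 + 29 = -10751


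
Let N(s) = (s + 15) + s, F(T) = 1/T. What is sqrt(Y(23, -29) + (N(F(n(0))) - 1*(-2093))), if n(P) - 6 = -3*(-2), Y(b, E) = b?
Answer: sqrt(76722)/6 ≈ 46.165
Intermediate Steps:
n(P) = 12 (n(P) = 6 - 3*(-2) = 6 + 6 = 12)
N(s) = 15 + 2*s (N(s) = (15 + s) + s = 15 + 2*s)
sqrt(Y(23, -29) + (N(F(n(0))) - 1*(-2093))) = sqrt(23 + ((15 + 2/12) - 1*(-2093))) = sqrt(23 + ((15 + 2*(1/12)) + 2093)) = sqrt(23 + ((15 + 1/6) + 2093)) = sqrt(23 + (91/6 + 2093)) = sqrt(23 + 12649/6) = sqrt(12787/6) = sqrt(76722)/6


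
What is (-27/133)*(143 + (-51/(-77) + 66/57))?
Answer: -5720544/194579 ≈ -29.400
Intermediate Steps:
(-27/133)*(143 + (-51/(-77) + 66/57)) = (-27*1/133)*(143 + (-51*(-1/77) + 66*(1/57))) = -27*(143 + (51/77 + 22/19))/133 = -27*(143 + 2663/1463)/133 = -27/133*211872/1463 = -5720544/194579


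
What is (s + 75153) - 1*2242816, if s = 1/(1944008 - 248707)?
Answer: -3674841251562/1695301 ≈ -2.1677e+6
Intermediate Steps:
s = 1/1695301 ≈ 5.8987e-7
(s + 75153) - 1*2242816 = (1/1695301 + 75153) - 1*2242816 = 127406956054/1695301 - 2242816 = -3674841251562/1695301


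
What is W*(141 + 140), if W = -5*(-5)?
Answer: 7025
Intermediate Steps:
W = 25
W*(141 + 140) = 25*(141 + 140) = 25*281 = 7025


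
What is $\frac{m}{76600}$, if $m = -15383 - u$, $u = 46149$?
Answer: $- \frac{15383}{19150} \approx -0.80329$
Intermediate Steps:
$m = -61532$ ($m = -15383 - 46149 = -61532$)
$\frac{m}{76600} = - \frac{61532}{76600} = \left(-61532\right) \frac{1}{76600} = - \frac{15383}{19150}$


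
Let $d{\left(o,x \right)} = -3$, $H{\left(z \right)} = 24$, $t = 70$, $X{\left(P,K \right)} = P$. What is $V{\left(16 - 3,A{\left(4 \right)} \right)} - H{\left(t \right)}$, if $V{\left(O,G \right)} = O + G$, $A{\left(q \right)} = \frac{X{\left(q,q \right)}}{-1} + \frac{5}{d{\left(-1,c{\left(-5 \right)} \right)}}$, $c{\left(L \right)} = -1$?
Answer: $- \frac{50}{3} \approx -16.667$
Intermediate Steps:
$A{\left(q \right)} = - \frac{5}{3} - q$ ($A{\left(q \right)} = \frac{q}{-1} + \frac{5}{-3} = q \left(-1\right) + 5 \left(- \frac{1}{3}\right) = - q - \frac{5}{3} = - \frac{5}{3} - q$)
$V{\left(O,G \right)} = G + O$
$V{\left(16 - 3,A{\left(4 \right)} \right)} - H{\left(t \right)} = \left(\left(- \frac{5}{3} - 4\right) + \left(16 - 3\right)\right) - 24 = \left(- \frac{17}{3} + 13\right) - 24 = \frac{22}{3} - 24 = - \frac{50}{3}$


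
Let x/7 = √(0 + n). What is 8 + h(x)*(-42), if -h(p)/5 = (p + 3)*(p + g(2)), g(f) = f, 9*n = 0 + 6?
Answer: 8128 + 2450*√6 ≈ 14129.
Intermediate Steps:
n = ⅔ (n = (0 + 6)/9 = (⅑)*6 = ⅔ ≈ 0.66667)
x = 7*√6/3 (x = 7*√(0 + ⅔) = 7*√(⅔) = 7*(√6/3) = 7*√6/3 ≈ 5.7155)
h(p) = -5*(2 + p)*(3 + p) (h(p) = -5*(p + 3)*(p + 2) = -5*(3 + p)*(2 + p) = -5*(2 + p)*(3 + p))
8 + h(x)*(-42) = 8 + (-30 - 175*√6/3 - 5*(7*√6/3)²)*(-42) = 8 + (-30 - 175*√6/3 - 5*98/3)*(-42) = 8 + (-30 - 175*√6/3 - 490/3)*(-42) = 8 + (-580/3 - 175*√6/3)*(-42) = 8 + (8120 + 2450*√6) = 8128 + 2450*√6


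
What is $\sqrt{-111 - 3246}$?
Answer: $3 i \sqrt{373} \approx 57.94 i$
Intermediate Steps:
$\sqrt{-111 - 3246} = \sqrt{-3357} = 3 i \sqrt{373}$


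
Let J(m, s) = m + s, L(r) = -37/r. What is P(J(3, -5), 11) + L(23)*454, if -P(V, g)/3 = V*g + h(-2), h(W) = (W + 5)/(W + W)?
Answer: -60913/92 ≈ -662.10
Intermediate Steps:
h(W) = (5 + W)/(2*W) (h(W) = (5 + W)/((2*W)) = (5 + W)*(1/(2*W)) = (5 + W)/(2*W))
P(V, g) = 9/4 - 3*V*g (P(V, g) = -3*(V*g + (½)*(5 - 2)/(-2)) = -3*(V*g + (½)*(-½)*3) = -3*(V*g - ¾) = -3*(-¾ + V*g) = 9/4 - 3*V*g)
P(J(3, -5), 11) + L(23)*454 = (9/4 - 3*(3 - 5)*11) - 37/23*454 = (9/4 - 3*(-2)*11) - 37*1/23*454 = (9/4 + 66) - 37/23*454 = 273/4 - 16798/23 = -60913/92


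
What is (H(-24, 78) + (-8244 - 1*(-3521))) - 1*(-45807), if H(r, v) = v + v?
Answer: 41240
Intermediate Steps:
H(r, v) = 2*v
(H(-24, 78) + (-8244 - 1*(-3521))) - 1*(-45807) = (2*78 + (-8244 - 1*(-3521))) - 1*(-45807) = (156 + (-8244 + 3521)) + 45807 = (156 - 4723) + 45807 = -4567 + 45807 = 41240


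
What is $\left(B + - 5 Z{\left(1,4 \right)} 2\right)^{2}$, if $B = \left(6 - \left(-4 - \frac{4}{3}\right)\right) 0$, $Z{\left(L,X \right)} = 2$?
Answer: $400$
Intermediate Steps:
$B = 0$ ($B = \left(6 - - \frac{16}{3}\right) 0 = \left(6 + \left(4 + \frac{4}{3}\right)\right) 0 = \left(6 + \frac{16}{3}\right) 0 = \frac{34}{3} \cdot 0 = 0$)
$\left(B + - 5 Z{\left(1,4 \right)} 2\right)^{2} = \left(0 + \left(-5\right) 2 \cdot 2\right)^{2} = \left(0 - 20\right)^{2} = \left(-20\right)^{2} = 400$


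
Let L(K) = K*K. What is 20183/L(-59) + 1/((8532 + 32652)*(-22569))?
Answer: 18759729066887/3235525783776 ≈ 5.7980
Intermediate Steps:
L(K) = K²
20183/L(-59) + 1/((8532 + 32652)*(-22569)) = 20183/((-59)²) + 1/((8532 + 32652)*(-22569)) = 20183/3481 - 1/22569/41184 = 20183*(1/3481) + (1/41184)*(-1/22569) = 20183/3481 - 1/929481696 = 18759729066887/3235525783776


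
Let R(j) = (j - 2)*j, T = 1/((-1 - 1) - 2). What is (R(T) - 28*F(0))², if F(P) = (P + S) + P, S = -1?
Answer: 208849/256 ≈ 815.82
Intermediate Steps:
F(P) = -1 + 2*P (F(P) = (P - 1) + P = (-1 + P) + P = -1 + 2*P)
T = -¼ (T = 1/(-2 - 2) = 1/(-4) = -¼ ≈ -0.25000)
R(j) = j*(-2 + j) (R(j) = (-2 + j)*j = j*(-2 + j))
(R(T) - 28*F(0))² = (-(-2 - ¼)/4 - 28*(-1 + 2*0))² = (-¼*(-9/4) - 28*(-1 + 0))² = (9/16 - 28*(-1))² = (9/16 + 28)² = (457/16)² = 208849/256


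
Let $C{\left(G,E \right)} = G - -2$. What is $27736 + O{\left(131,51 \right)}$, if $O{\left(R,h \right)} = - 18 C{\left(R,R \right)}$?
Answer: $25342$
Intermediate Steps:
$C{\left(G,E \right)} = 2 + G$ ($C{\left(G,E \right)} = G + 2 = 2 + G$)
$O{\left(R,h \right)} = -36 - 18 R$ ($O{\left(R,h \right)} = - 18 \left(2 + R\right) = -36 - 18 R$)
$27736 + O{\left(131,51 \right)} = 27736 - 2394 = 25342$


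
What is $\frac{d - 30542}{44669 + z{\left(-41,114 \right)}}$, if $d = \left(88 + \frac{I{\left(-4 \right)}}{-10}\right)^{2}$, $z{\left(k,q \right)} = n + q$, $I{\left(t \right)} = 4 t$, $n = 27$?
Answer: $- \frac{281423}{560125} \approx -0.50243$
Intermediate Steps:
$z{\left(k,q \right)} = 27 + q$
$d = \frac{200704}{25}$ ($d = \left(88 + \frac{4 \left(-4\right)}{-10}\right)^{2} = \left(88 - - \frac{8}{5}\right)^{2} = \left(88 + \frac{8}{5}\right)^{2} = \left(\frac{448}{5}\right)^{2} = \frac{200704}{25} \approx 8028.2$)
$\frac{d - 30542}{44669 + z{\left(-41,114 \right)}} = \frac{\frac{200704}{25} - 30542}{44669 + \left(27 + 114\right)} = - \frac{562846}{25 \left(44669 + 141\right)} = - \frac{562846}{25 \cdot 44810} = \left(- \frac{562846}{25}\right) \frac{1}{44810} = - \frac{281423}{560125}$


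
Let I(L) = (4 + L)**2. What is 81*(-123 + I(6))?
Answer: -1863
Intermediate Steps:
81*(-123 + I(6)) = 81*(-123 + (4 + 6)**2) = 81*(-123 + 10**2) = 81*(-123 + 100) = 81*(-23) = -1863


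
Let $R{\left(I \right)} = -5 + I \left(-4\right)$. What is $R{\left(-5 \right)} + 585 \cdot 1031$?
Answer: $603150$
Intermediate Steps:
$R{\left(I \right)} = -5 - 4 I$
$R{\left(-5 \right)} + 585 \cdot 1031 = \left(-5 - -20\right) + 585 \cdot 1031 = \left(-5 + 20\right) + 603135 = 15 + 603135 = 603150$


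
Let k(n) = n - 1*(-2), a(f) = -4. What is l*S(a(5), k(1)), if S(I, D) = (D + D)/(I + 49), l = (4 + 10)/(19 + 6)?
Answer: 28/375 ≈ 0.074667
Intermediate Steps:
l = 14/25 ≈ 0.56000
k(n) = 2 + n (k(n) = n + 2 = 2 + n)
S(I, D) = 2*D/(49 + I) (S(I, D) = (2*D)/(49 + I) = 2*D/(49 + I))
l*S(a(5), k(1)) = 14*(2*(2 + 1)/(49 - 4))/25 = 14*(2*3/45)/25 = 14*(2*3*(1/45))/25 = (14/25)*(2/15) = 28/375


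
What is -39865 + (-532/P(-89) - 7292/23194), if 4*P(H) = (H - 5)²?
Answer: -1021266744263/25617773 ≈ -39866.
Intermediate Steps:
P(H) = (-5 + H)²/4 (P(H) = (H - 5)²/4 = (-5 + H)²/4)
-39865 + (-532/P(-89) - 7292/23194) = -39865 + (-532*4/(-5 - 89)² - 7292/23194) = -39865 + (-532/((¼)*(-94)²) - 7292*1/23194) = -39865 + (-532/((¼)*8836) - 3646/11597) = -39865 + (-532/2209 - 3646/11597) = -39865 - 14223618/25617773 = -1021266744263/25617773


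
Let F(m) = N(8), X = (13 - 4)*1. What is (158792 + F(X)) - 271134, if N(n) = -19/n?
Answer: -898755/8 ≈ -1.1234e+5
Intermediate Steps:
X = 9 (X = 9*1 = 9)
F(m) = -19/8
(158792 + F(X)) - 271134 = (158792 - 19/8) - 271134 = 1270317/8 - 271134 = -898755/8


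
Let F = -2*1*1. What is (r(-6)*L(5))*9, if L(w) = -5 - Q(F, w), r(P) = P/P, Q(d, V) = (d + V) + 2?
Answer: -90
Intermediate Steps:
F = -2 (F = -2*1 = -2)
Q(d, V) = 2 + V + d (Q(d, V) = (V + d) + 2 = 2 + V + d)
r(P) = 1
L(w) = -5 - w (L(w) = -5 - (2 + w - 2) = -5 - w)
(r(-6)*L(5))*9 = (1*(-5 - 1*5))*9 = (1*(-5 - 5))*9 = (1*(-10))*9 = -10*9 = -90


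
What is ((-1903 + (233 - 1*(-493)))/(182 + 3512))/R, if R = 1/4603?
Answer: -5417731/3694 ≈ -1466.6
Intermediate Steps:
R = 1/4603 ≈ 0.00021725
((-1903 + (233 - 1*(-493)))/(182 + 3512))/R = ((-1903 + (233 - 1*(-493)))/(182 + 3512))/(1/4603) = ((-1903 + (233 + 493))/3694)*4603 = ((-1903 + 726)*(1/3694))*4603 = -1177*1/3694*4603 = -1177/3694*4603 = -5417731/3694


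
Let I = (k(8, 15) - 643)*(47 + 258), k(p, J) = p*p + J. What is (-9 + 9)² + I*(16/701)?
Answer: -2752320/701 ≈ -3926.3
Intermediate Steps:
k(p, J) = J + p² (k(p, J) = p² + J = J + p²)
I = -172020 (I = ((15 + 8²) - 643)*(47 + 258) = ((15 + 64) - 643)*305 = (79 - 643)*305 = -564*305 = -172020)
(-9 + 9)² + I*(16/701) = (-9 + 9)² - 2752320/701 = 0² - 2752320/701 = 0 - 172020*16/701 = 0 - 2752320/701 = -2752320/701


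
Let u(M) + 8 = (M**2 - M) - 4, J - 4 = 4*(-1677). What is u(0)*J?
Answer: 80448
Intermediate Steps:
J = -6704 (J = 4 + 4*(-1677) = 4 - 6708 = -6704)
u(M) = -12 + M**2 - M (u(M) = -8 + ((M**2 - M) - 4) = -8 + (-4 + M**2 - M) = -12 + M**2 - M)
u(0)*J = (-12 + 0**2 - 1*0)*(-6704) = (-12 + 0 + 0)*(-6704) = -12*(-6704) = 80448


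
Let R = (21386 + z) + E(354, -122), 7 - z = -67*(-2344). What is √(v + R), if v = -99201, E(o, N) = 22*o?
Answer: 2*I*√56767 ≈ 476.52*I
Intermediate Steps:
z = -157041 (z = 7 - (-67)*(-2344) = 7 - 1*157048 = 7 - 157048 = -157041)
R = -127867 (R = (21386 - 157041) + 22*354 = -135655 + 7788 = -127867)
√(v + R) = √(-99201 - 127867) = √(-227068) = 2*I*√56767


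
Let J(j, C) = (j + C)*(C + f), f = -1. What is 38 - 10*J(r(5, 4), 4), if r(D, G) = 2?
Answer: -142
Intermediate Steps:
J(j, C) = (-1 + C)*(C + j) (J(j, C) = (j + C)*(C - 1) = (C + j)*(-1 + C) = (-1 + C)*(C + j))
38 - 10*J(r(5, 4), 4) = 38 - 10*(4**2 - 1*4 - 1*2 + 4*2) = 38 - 10*(16 - 4 - 2 + 8) = 38 - 10*18 = 38 - 180 = -142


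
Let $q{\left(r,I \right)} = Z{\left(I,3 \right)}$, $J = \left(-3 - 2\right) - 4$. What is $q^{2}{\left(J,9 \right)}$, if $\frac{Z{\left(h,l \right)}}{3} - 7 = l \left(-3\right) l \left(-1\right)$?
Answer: $10404$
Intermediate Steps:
$J = -9$ ($J = -5 - 4 = -9$)
$Z{\left(h,l \right)} = 21 + 9 l^{2}$ ($Z{\left(h,l \right)} = 21 + 3 l \left(-3\right) l \left(-1\right) = 21 + 3 - 3 l l \left(-1\right) = 21 + 3 - 3 l^{2} \left(-1\right) = 21 + 3 \cdot 3 l^{2} = 21 + 9 l^{2}$)
$q{\left(r,I \right)} = 102$ ($q{\left(r,I \right)} = 21 + 9 \cdot 3^{2} = 21 + 9 \cdot 9 = 21 + 81 = 102$)
$q^{2}{\left(J,9 \right)} = 102^{2} = 10404$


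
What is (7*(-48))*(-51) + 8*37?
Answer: 17432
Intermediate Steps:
(7*(-48))*(-51) + 8*37 = -336*(-51) + 296 = 17136 + 296 = 17432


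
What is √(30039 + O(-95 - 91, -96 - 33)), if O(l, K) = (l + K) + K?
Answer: √29595 ≈ 172.03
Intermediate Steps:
O(l, K) = l + 2*K (O(l, K) = (K + l) + K = l + 2*K)
√(30039 + O(-95 - 91, -96 - 33)) = √(30039 + ((-95 - 91) + 2*(-96 - 33))) = √(30039 + (-186 + 2*(-129))) = √(30039 + (-186 - 258)) = √(30039 - 444) = √29595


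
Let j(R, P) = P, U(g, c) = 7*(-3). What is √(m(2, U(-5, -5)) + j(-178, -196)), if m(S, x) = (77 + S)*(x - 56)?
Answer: I*√6279 ≈ 79.24*I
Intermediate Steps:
U(g, c) = -21
m(S, x) = (-56 + x)*(77 + S) (m(S, x) = (77 + S)*(-56 + x) = (-56 + x)*(77 + S))
√(m(2, U(-5, -5)) + j(-178, -196)) = √((-4312 - 56*2 + 77*(-21) + 2*(-21)) - 196) = √((-4312 - 112 - 1617 - 42) - 196) = √(-6083 - 196) = √(-6279) = I*√6279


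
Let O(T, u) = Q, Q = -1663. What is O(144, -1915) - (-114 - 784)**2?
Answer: -808067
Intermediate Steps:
O(T, u) = -1663
O(144, -1915) - (-114 - 784)**2 = -1663 - (-114 - 784)**2 = -1663 - 1*(-898)**2 = -1663 - 1*806404 = -1663 - 806404 = -808067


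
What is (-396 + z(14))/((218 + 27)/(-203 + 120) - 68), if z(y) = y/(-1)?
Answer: 34030/5889 ≈ 5.7786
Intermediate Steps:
z(y) = -y (z(y) = y*(-1) = -y)
(-396 + z(14))/((218 + 27)/(-203 + 120) - 68) = (-396 - 1*14)/((218 + 27)/(-203 + 120) - 68) = (-396 - 14)/(245/(-83) - 68) = -410/(245*(-1/83) - 68) = -410/(-245/83 - 68) = -410/(-5889/83) = -410*(-83/5889) = 34030/5889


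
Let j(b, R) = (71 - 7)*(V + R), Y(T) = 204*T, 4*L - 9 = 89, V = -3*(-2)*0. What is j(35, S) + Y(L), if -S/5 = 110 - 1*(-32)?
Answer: -40442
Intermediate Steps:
V = 0 (V = 6*0 = 0)
L = 49/2 (L = 9/4 + (1/4)*89 = 9/4 + 89/4 = 49/2 ≈ 24.500)
S = -710 (S = -5*(110 - 1*(-32)) = -5*(110 + 32) = -5*142 = -710)
j(b, R) = 64*R (j(b, R) = (71 - 7)*(0 + R) = 64*R)
j(35, S) + Y(L) = 64*(-710) + 204*(49/2) = -45440 + 4998 = -40442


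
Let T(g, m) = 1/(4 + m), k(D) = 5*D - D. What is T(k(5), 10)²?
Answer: 1/196 ≈ 0.0051020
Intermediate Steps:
k(D) = 4*D
T(k(5), 10)² = (1/(4 + 10))² = (1/14)² = 1/196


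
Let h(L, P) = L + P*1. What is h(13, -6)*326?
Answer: 2282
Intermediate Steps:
h(L, P) = L + P
h(13, -6)*326 = (13 - 6)*326 = 7*326 = 2282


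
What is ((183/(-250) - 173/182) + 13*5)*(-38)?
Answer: -27368968/11375 ≈ -2406.1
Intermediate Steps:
((183/(-250) - 173/182) + 13*5)*(-38) = ((183*(-1/250) - 173*1/182) + 65)*(-38) = ((-183/250 - 173/182) + 65)*(-38) = (-19139/11375 + 65)*(-38) = (720236/11375)*(-38) = -27368968/11375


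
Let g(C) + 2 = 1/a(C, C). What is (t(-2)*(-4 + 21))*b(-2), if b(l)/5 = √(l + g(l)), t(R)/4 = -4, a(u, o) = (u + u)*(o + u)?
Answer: -1020*I*√7 ≈ -2698.7*I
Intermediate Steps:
a(u, o) = 2*u*(o + u) (a(u, o) = (2*u)*(o + u) = 2*u*(o + u))
t(R) = -16 (t(R) = 4*(-4) = -16)
g(C) = -2 + 1/(4*C²) (g(C) = -2 + 1/(2*C*(C + C)) = -2 + 1/(2*C*(2*C)) = -2 + 1/(4*C²))
b(l) = 5*√(-2 + l + 1/(4*l²)) (b(l) = 5*√(l + (-2 + 1/(4*l²))) = 5*√(-2 + l + 1/(4*l²)))
(t(-2)*(-4 + 21))*b(-2) = (-16*(-4 + 21))*(5*√(-8 + (-2)⁻² + 4*(-2))/2) = (-16*17)*(5*√(-8 + ¼ - 8)/2) = -680*√(-63/4) = -680*3*I*√7/2 = -1020*I*√7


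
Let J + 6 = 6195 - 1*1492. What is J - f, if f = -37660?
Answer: 42357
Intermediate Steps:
J = 4697 (J = -6 + (6195 - 1*1492) = -6 + (6195 - 1492) = -6 + 4703 = 4697)
J - f = 4697 - 1*(-37660) = 4697 + 37660 = 42357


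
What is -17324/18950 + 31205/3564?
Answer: 264796007/33768900 ≈ 7.8414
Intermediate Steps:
-17324/18950 + 31205/3564 = -17324*1/18950 + 31205*(1/3564) = -8662/9475 + 31205/3564 = 264796007/33768900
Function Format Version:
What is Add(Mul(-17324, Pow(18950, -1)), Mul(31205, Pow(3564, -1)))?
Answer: Rational(264796007, 33768900) ≈ 7.8414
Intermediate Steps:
Add(Mul(-17324, Pow(18950, -1)), Mul(31205, Pow(3564, -1))) = Add(Mul(-17324, Rational(1, 18950)), Mul(31205, Rational(1, 3564))) = Add(Rational(-8662, 9475), Rational(31205, 3564)) = Rational(264796007, 33768900)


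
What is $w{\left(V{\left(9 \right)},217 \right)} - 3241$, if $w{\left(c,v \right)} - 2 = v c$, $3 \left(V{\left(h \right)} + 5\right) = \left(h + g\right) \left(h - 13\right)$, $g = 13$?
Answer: $- \frac{32068}{3} \approx -10689.0$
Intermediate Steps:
$V{\left(h \right)} = -5 + \frac{\left(-13 + h\right) \left(13 + h\right)}{3}$ ($V{\left(h \right)} = -5 + \frac{\left(h + 13\right) \left(h - 13\right)}{3} = -5 + \frac{\left(13 + h\right) \left(-13 + h\right)}{3} = -5 + \frac{\left(-13 + h\right) \left(13 + h\right)}{3}$)
$w{\left(c,v \right)} = 2 + c v$ ($w{\left(c,v \right)} = 2 + v c = 2 + c v$)
$w{\left(V{\left(9 \right)},217 \right)} - 3241 = \left(2 + \left(- \frac{184}{3} + \frac{9^{2}}{3}\right) 217\right) - 3241 = \left(2 + \left(- \frac{184}{3} + \frac{1}{3} \cdot 81\right) 217\right) - 3241 = \left(2 + \left(- \frac{184}{3} + 27\right) 217\right) - 3241 = \left(2 - \frac{22351}{3}\right) - 3241 = - \frac{22345}{3} - 3241 = - \frac{32068}{3}$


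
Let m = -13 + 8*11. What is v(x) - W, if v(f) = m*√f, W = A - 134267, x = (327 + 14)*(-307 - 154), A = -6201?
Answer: 140468 + 75*I*√157201 ≈ 1.4047e+5 + 29736.0*I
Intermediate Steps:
m = 75 (m = -13 + 88 = 75)
x = -157201 (x = 341*(-461) = -157201)
W = -140468 (W = -6201 - 134267 = -140468)
v(f) = 75*√f
v(x) - W = 75*√(-157201) - 1*(-140468) = 75*(I*√157201) + 140468 = 75*I*√157201 + 140468 = 140468 + 75*I*√157201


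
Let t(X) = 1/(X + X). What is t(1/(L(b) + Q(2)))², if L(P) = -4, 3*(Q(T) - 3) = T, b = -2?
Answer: 1/36 ≈ 0.027778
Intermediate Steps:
Q(T) = 3 + T/3
t(X) = 1/(2*X)
t(1/(L(b) + Q(2)))² = (1/(2*(1/(-4 + (3 + (⅓)*2)))))² = (1/(2*(1/(-4 + (3 + ⅔)))))² = (1/(2*(1/(-4 + 11/3))))² = (1/(2*(1/(-⅓))))² = ((½)/(-3))² = ((½)*(-⅓))² = (-⅙)² = 1/36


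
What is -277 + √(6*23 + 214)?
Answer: -277 + 4*√22 ≈ -258.24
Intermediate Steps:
-277 + √(6*23 + 214) = -277 + √(138 + 214) = -277 + √352 = -277 + 4*√22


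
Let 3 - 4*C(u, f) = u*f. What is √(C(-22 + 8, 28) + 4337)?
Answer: √17743/2 ≈ 66.601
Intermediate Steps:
C(u, f) = ¾ - f*u/4 (C(u, f) = ¾ - u*f/4 = ¾ - f*u/4)
√(C(-22 + 8, 28) + 4337) = √((¾ - ¼*28*(-22 + 8)) + 4337) = √((¾ - ¼*28*(-14)) + 4337) = √((¾ + 98) + 4337) = √(395/4 + 4337) = √(17743/4) = √17743/2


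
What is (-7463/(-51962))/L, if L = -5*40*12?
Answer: -7463/124708800 ≈ -5.9843e-5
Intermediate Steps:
L = -2400 (L = -200*12 = -2400)
(-7463/(-51962))/L = -7463/(-51962)/(-2400) = -7463*(-1/51962)*(-1/2400) = (7463/51962)*(-1/2400) = -7463/124708800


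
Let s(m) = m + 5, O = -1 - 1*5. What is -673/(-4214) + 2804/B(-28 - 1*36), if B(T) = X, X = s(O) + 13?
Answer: 2956033/12642 ≈ 233.83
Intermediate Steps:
O = -6 (O = -1 - 5 = -6)
s(m) = 5 + m
X = 12 (X = (5 - 6) + 13 = -1 + 13 = 12)
B(T) = 12
-673/(-4214) + 2804/B(-28 - 1*36) = -673/(-4214) + 2804/12 = -673*(-1/4214) + 2804*(1/12) = 673/4214 + 701/3 = 2956033/12642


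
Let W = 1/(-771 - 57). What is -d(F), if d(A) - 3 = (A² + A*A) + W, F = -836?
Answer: -1157374259/828 ≈ -1.3978e+6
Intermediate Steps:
W = -1/828 (W = 1/(-828) = -1/828 ≈ -0.0012077)
d(A) = 2483/828 + 2*A² (d(A) = 3 + ((A² + A*A) - 1/828) = 3 + ((A² + A²) - 1/828) = 3 + (2*A² - 1/828) = 3 + (-1/828 + 2*A²) = 2483/828 + 2*A²)
-d(F) = -(2483/828 + 2*(-836)²) = -(2483/828 + 2*698896) = -(2483/828 + 1397792) = -1*1157374259/828 = -1157374259/828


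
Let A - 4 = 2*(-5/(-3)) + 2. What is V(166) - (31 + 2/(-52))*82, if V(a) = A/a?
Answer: -8218063/3237 ≈ -2538.8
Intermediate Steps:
A = 28/3 (A = 4 + (2*(-5/(-3)) + 2) = 4 + (2*(-5*(-⅓)) + 2) = 4 + (2*(5/3) + 2) = 4 + (10/3 + 2) = 4 + 16/3 = 28/3 ≈ 9.3333)
V(a) = 28/(3*a)
V(166) - (31 + 2/(-52))*82 = (28/3)/166 - (31 + 2/(-52))*82 = (28/3)*(1/166) - (31 + 2*(-1/52))*82 = 14/249 - (31 - 1/26)*82 = 14/249 - 805*82/26 = 14/249 - 1*33005/13 = 14/249 - 33005/13 = -8218063/3237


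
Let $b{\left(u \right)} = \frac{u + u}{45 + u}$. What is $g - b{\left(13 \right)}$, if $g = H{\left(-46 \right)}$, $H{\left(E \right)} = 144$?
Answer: $\frac{4163}{29} \approx 143.55$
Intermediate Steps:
$g = 144$
$b{\left(u \right)} = \frac{2 u}{45 + u}$
$g - b{\left(13 \right)} = 144 - 2 \cdot 13 \frac{1}{45 + 13} = 144 - 2 \cdot 13 \cdot \frac{1}{58} = 144 - \frac{13}{29} = \frac{4163}{29}$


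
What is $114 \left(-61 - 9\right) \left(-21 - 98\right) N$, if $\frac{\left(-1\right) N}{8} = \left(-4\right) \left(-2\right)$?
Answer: $-60775680$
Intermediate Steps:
$N = -64$ ($N = - 8 \left(\left(-4\right) \left(-2\right)\right) = \left(-8\right) 8 = -64$)
$114 \left(-61 - 9\right) \left(-21 - 98\right) N = 114 \left(-61 - 9\right) \left(-21 - 98\right) \left(-64\right) = 114 \left(\left(-70\right) \left(-119\right)\right) \left(-64\right) = 114 \cdot 8330 \left(-64\right) = 949620 \left(-64\right) = -60775680$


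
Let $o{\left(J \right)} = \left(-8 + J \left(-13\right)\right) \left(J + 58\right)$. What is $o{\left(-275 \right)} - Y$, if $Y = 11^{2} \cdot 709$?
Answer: $-859828$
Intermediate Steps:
$o{\left(J \right)} = \left(-8 - 13 J\right) \left(58 + J\right)$
$Y = 85789$ ($Y = 121 \cdot 709 = 85789$)
$o{\left(-275 \right)} - Y = \left(-464 - -209550 - 13 \left(-275\right)^{2}\right) - 85789 = \left(-464 + 209550 - 983125\right) - 85789 = -774039 - 85789 = -859828$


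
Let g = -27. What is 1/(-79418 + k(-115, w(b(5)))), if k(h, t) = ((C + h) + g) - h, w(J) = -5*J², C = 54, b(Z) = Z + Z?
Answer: -1/79391 ≈ -1.2596e-5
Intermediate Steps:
b(Z) = 2*Z
k(h, t) = 27 (k(h, t) = ((54 + h) - 27) - h = (27 + h) - h = 27)
1/(-79418 + k(-115, w(b(5)))) = 1/(-79418 + 27) = 1/(-79391) = -1/79391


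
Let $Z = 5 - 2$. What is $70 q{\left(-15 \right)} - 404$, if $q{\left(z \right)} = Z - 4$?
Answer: $-474$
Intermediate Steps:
$Z = 3$ ($Z = 5 - 2 = 3$)
$q{\left(z \right)} = -1$ ($q{\left(z \right)} = 3 - 4 = -1$)
$70 q{\left(-15 \right)} - 404 = 70 \left(-1\right) - 404 = -70 - 404 = -474$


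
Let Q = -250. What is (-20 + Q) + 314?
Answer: 44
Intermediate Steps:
(-20 + Q) + 314 = (-20 - 250) + 314 = -270 + 314 = 44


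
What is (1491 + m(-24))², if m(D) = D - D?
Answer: 2223081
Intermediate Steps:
m(D) = 0
(1491 + m(-24))² = (1491 + 0)² = 1491² = 2223081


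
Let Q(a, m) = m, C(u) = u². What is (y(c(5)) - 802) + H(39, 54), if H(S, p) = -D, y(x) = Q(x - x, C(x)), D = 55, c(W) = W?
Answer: -832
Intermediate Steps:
y(x) = x²
H(S, p) = -55 (H(S, p) = -1*55 = -55)
(y(c(5)) - 802) + H(39, 54) = (5² - 802) - 55 = (25 - 802) - 55 = -777 - 55 = -832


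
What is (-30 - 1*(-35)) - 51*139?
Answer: -7084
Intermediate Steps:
(-30 - 1*(-35)) - 51*139 = (-30 + 35) - 7089 = 5 - 7089 = -7084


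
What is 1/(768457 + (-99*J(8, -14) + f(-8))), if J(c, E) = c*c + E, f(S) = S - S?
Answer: 1/763507 ≈ 1.3097e-6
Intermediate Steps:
f(S) = 0
J(c, E) = E + c**2 (J(c, E) = c**2 + E = E + c**2)
1/(768457 + (-99*J(8, -14) + f(-8))) = 1/(768457 + (-99*(-14 + 8**2) + 0)) = 1/(768457 + (-99*(-14 + 64) + 0)) = 1/(768457 + (-99*50 + 0)) = 1/(768457 + (-4950 + 0)) = 1/(768457 - 4950) = 1/763507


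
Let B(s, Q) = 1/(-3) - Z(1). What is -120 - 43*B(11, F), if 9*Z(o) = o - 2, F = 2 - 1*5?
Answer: -994/9 ≈ -110.44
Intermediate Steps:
F = -3 (F = 2 - 5 = -3)
Z(o) = -2/9 + o/9 (Z(o) = (o - 2)/9 = (-2 + o)/9 = -2/9 + o/9)
B(s, Q) = -2/9 (B(s, Q) = 1/(-3) - (-2/9 + (1/9)*1) = -1/3 - (-2/9 + 1/9) = -1/3 - 1*(-1/9) = -1/3 + 1/9 = -2/9)
-120 - 43*B(11, F) = -120 - 43*(-2/9) = -120 + 86/9 = -994/9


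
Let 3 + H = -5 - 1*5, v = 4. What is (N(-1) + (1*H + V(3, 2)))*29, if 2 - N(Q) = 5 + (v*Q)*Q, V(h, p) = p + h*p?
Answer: -348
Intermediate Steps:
N(Q) = -3 - 4*Q**2 (N(Q) = 2 - (5 + (4*Q)*Q) = 2 - (5 + 4*Q**2) = 2 + (-5 - 4*Q**2) = -3 - 4*Q**2)
H = -13 (H = -3 + (-5 - 1*5) = -3 + (-5 - 5) = -3 - 10 = -13)
(N(-1) + (1*H + V(3, 2)))*29 = ((-3 - 4*(-1)**2) + (1*(-13) + 2*(1 + 3)))*29 = ((-3 - 4*1) + (-13 + 2*4))*29 = ((-3 - 4) + (-13 + 8))*29 = (-7 - 5)*29 = -12*29 = -348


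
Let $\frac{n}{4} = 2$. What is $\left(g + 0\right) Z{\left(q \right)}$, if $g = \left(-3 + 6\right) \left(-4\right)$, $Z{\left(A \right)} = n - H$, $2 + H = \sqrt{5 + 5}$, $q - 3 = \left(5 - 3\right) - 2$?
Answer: $-120 + 12 \sqrt{10} \approx -82.053$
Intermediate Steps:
$n = 8$ ($n = 4 \cdot 2 = 8$)
$q = 3$ ($q = 3 + \left(\left(5 - 3\right) - 2\right) = 3 + \left(2 - 2\right) = 3 + 0 = 3$)
$H = -2 + \sqrt{10}$ ($H = -2 + \sqrt{5 + 5} = -2 + \sqrt{10} \approx 1.1623$)
$Z{\left(A \right)} = 10 - \sqrt{10}$ ($Z{\left(A \right)} = 8 - \left(-2 + \sqrt{10}\right) = 8 + \left(2 - \sqrt{10}\right) = 10 - \sqrt{10}$)
$g = -12$ ($g = 3 \left(-4\right) = -12$)
$\left(g + 0\right) Z{\left(q \right)} = \left(-12 + 0\right) \left(10 - \sqrt{10}\right) = - 12 \left(10 - \sqrt{10}\right) = -120 + 12 \sqrt{10}$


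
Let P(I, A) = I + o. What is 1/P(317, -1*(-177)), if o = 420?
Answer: 1/737 ≈ 0.0013569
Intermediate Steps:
P(I, A) = 420 + I (P(I, A) = I + 420 = 420 + I)
1/P(317, -1*(-177)) = 1/(420 + 317) = 1/737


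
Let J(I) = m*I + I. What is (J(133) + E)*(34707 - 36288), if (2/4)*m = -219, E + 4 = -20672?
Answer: 124578057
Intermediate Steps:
E = -20676 (E = -4 - 20672 = -20676)
m = -438 (m = 2*(-219) = -438)
J(I) = -437*I (J(I) = -438*I + I = -437*I)
(J(133) + E)*(34707 - 36288) = (-437*133 - 20676)*(34707 - 36288) = (-58121 - 20676)*(-1581) = -78797*(-1581) = 124578057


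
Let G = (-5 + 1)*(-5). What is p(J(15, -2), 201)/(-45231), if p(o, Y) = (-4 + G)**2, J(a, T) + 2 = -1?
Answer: -256/45231 ≈ -0.0056598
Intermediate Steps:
J(a, T) = -3 (J(a, T) = -2 - 1 = -3)
G = 20 (G = -4*(-5) = 20)
p(o, Y) = 256 (p(o, Y) = (-4 + 20)**2 = 16**2 = 256)
p(J(15, -2), 201)/(-45231) = 256/(-45231) = 256*(-1/45231) = -256/45231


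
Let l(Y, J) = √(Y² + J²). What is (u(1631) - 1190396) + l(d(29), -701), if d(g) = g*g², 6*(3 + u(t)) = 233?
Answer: -7142161/6 + √595314722 ≈ -1.1660e+6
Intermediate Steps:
u(t) = 215/6 (u(t) = -3 + (⅙)*233 = -3 + 233/6 = 215/6)
d(g) = g³
l(Y, J) = √(J² + Y²)
(u(1631) - 1190396) + l(d(29), -701) = (215/6 - 1190396) + √((-701)² + (29³)²) = -7142161/6 + √(491401 + 24389²) = -7142161/6 + √(491401 + 594823321) = -7142161/6 + √595314722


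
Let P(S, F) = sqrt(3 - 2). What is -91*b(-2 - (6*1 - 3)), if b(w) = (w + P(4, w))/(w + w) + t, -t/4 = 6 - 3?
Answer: 5278/5 ≈ 1055.6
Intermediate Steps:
P(S, F) = 1 (P(S, F) = sqrt(1) = 1)
t = -12 (t = -4*(6 - 3) = -4*3 = -12)
b(w) = -12 + (1 + w)/(2*w) (b(w) = (w + 1)/(w + w) - 12 = (1 + w)/((2*w)) - 12 = (1 + w)*(1/(2*w)) - 12 = (1 + w)/(2*w) - 12 = -12 + (1 + w)/(2*w))
-91*b(-2 - (6*1 - 3)) = -91*(1 - 23*(-2 - (6*1 - 3)))/(2*(-2 - (6*1 - 3))) = -91*(1 - 23*(-2 - (6 - 3)))/(2*(-2 - (6 - 3))) = -91*(1 - 23*(-2 - 1*3))/(2*(-2 - 1*3)) = -91*(1 - 23*(-2 - 3))/(2*(-2 - 3)) = -91*(1 - 23*(-5))/(2*(-5)) = -91*(-1)*(1 + 115)/(2*5) = -91*(-1)*116/(2*5) = -91*(-58/5) = 5278/5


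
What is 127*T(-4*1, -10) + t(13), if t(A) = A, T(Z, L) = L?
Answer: -1257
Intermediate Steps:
127*T(-4*1, -10) + t(13) = 127*(-10) + 13 = -1270 + 13 = -1257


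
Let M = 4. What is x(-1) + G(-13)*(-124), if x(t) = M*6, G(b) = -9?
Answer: 1140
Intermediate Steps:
x(t) = 24 (x(t) = 4*6 = 24)
x(-1) + G(-13)*(-124) = 24 - 9*(-124) = 24 + 1116 = 1140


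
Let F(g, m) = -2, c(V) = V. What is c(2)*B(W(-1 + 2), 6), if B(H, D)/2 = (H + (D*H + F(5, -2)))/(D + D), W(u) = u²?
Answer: 5/3 ≈ 1.6667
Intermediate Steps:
B(H, D) = (-2 + H + D*H)/D (B(H, D) = 2*((H + (D*H - 2))/(D + D)) = 2*((H + (-2 + D*H))/((2*D))) = 2*((-2 + H + D*H)*(1/(2*D))) = 2*((-2 + H + D*H)/(2*D)) = (-2 + H + D*H)/D)
c(2)*B(W(-1 + 2), 6) = 2*((-2 + (-1 + 2)² + 6*(-1 + 2)²)/6) = 2*((-2 + 1² + 6*1²)/6) = 2*((-2 + 1 + 6*1)/6) = 2*((-2 + 1 + 6)/6) = 2*((⅙)*5) = 2*(⅚) = 5/3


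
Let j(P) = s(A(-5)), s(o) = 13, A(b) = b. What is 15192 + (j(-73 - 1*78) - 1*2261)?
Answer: 12944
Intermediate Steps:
j(P) = 13
15192 + (j(-73 - 1*78) - 1*2261) = 15192 + (13 - 1*2261) = 15192 + (13 - 2261) = 15192 - 2248 = 12944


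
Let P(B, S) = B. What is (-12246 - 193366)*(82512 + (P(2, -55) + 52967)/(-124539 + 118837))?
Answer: -48363073356730/2851 ≈ -1.6964e+10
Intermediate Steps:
(-12246 - 193366)*(82512 + (P(2, -55) + 52967)/(-124539 + 118837)) = (-12246 - 193366)*(82512 + (2 + 52967)/(-124539 + 118837)) = -205612*(82512 + 52969/(-5702)) = -205612*(82512 + 52969*(-1/5702)) = -205612*(82512 - 52969/5702) = -205612*470430455/5702 = -48363073356730/2851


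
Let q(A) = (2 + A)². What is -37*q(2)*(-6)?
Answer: 3552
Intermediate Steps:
-37*q(2)*(-6) = -37*(2 + 2)²*(-6) = -37*4²*(-6) = -37*16*(-6) = -592*(-6) = 3552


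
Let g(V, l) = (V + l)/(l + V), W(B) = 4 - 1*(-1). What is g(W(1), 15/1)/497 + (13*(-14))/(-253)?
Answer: 90707/125741 ≈ 0.72138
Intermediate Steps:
W(B) = 5 (W(B) = 4 + 1 = 5)
g(V, l) = 1 (g(V, l) = (V + l)/(V + l) = 1)
g(W(1), 15/1)/497 + (13*(-14))/(-253) = 1/497 + (13*(-14))/(-253) = 1*(1/497) - 182*(-1/253) = 1/497 + 182/253 = 90707/125741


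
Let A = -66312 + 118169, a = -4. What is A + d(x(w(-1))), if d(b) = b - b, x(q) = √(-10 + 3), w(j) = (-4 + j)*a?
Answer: 51857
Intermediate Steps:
w(j) = 16 - 4*j (w(j) = (-4 + j)*(-4) = 16 - 4*j)
x(q) = I*√7 (x(q) = √(-7) = I*√7)
A = 51857
d(b) = 0
A + d(x(w(-1))) = 51857 + 0 = 51857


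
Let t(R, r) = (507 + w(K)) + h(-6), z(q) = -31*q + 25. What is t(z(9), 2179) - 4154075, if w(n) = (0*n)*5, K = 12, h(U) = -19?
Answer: -4153587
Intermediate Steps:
w(n) = 0 (w(n) = 0*5 = 0)
z(q) = 25 - 31*q
t(R, r) = 488 (t(R, r) = (507 + 0) - 19 = 507 - 19 = 488)
t(z(9), 2179) - 4154075 = 488 - 4154075 = -4153587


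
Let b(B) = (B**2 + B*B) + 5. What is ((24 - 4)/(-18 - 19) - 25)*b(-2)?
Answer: -12285/37 ≈ -332.03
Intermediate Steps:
b(B) = 5 + 2*B**2 (b(B) = (B**2 + B**2) + 5 = 2*B**2 + 5 = 5 + 2*B**2)
((24 - 4)/(-18 - 19) - 25)*b(-2) = ((24 - 4)/(-18 - 19) - 25)*(5 + 2*(-2)**2) = (20/(-37) - 25)*(5 + 2*4) = (20*(-1/37) - 25)*(5 + 8) = (-20/37 - 25)*13 = -945/37*13 = -12285/37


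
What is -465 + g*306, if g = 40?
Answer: 11775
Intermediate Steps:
-465 + g*306 = -465 + 40*306 = -465 + 12240 = 11775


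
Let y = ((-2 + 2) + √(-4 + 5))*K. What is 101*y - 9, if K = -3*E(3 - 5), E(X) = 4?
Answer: -1221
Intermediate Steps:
K = -12 (K = -3*4 = -12)
y = -12 (y = ((-2 + 2) + √(-4 + 5))*(-12) = (0 + √1)*(-12) = (0 + 1)*(-12) = 1*(-12) = -12)
101*y - 9 = 101*(-12) - 9 = -1212 - 9 = -1221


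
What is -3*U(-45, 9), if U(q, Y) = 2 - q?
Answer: -141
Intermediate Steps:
-3*U(-45, 9) = -3*(2 - 1*(-45)) = -3*(2 + 45) = -3*47 = -141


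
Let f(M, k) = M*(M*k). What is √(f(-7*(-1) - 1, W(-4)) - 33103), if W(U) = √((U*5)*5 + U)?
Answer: √(-33103 + 72*I*√26) ≈ 1.009 + 181.95*I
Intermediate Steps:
W(U) = √26*√U (W(U) = √((5*U)*5 + U) = √(25*U + U) = √(26*U) = √26*√U)
f(M, k) = k*M²
√(f(-7*(-1) - 1, W(-4)) - 33103) = √((√26*√(-4))*(-7*(-1) - 1)² - 33103) = √((√26*(2*I))*(7 - 1)² - 33103) = √((2*I*√26)*6² - 33103) = √((2*I*√26)*36 - 33103) = √(72*I*√26 - 33103) = √(-33103 + 72*I*√26)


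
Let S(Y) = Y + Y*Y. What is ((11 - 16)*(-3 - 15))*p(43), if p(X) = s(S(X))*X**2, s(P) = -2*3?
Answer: -998460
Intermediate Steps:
S(Y) = Y + Y**2
s(P) = -6
p(X) = -6*X**2
((11 - 16)*(-3 - 15))*p(43) = ((11 - 16)*(-3 - 15))*(-6*43**2) = (-5*(-18))*(-6*1849) = 90*(-11094) = -998460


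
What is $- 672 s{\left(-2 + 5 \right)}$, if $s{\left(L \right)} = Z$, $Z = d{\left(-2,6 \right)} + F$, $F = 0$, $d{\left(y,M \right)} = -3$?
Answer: $2016$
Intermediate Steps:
$Z = -3$ ($Z = -3 + 0 = -3$)
$s{\left(L \right)} = -3$
$- 672 s{\left(-2 + 5 \right)} = \left(-672\right) \left(-3\right) = 2016$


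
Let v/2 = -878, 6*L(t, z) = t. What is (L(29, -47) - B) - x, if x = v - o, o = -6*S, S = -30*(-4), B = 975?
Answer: 395/6 ≈ 65.833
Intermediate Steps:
L(t, z) = t/6
v = -1756 (v = 2*(-878) = -1756)
S = 120
o = -720 (o = -6*120 = -720)
x = -1036 (x = -1756 - 1*(-720) = -1756 + 720 = -1036)
(L(29, -47) - B) - x = ((1/6)*29 - 1*975) - 1*(-1036) = (29/6 - 975) + 1036 = -5821/6 + 1036 = 395/6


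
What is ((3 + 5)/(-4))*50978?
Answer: -101956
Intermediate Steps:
((3 + 5)/(-4))*50978 = (8*(-¼))*50978 = -2*50978 = -101956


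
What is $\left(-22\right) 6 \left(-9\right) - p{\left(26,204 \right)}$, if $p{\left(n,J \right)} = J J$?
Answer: $-40428$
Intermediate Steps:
$p{\left(n,J \right)} = J^{2}$
$\left(-22\right) 6 \left(-9\right) - p{\left(26,204 \right)} = \left(-22\right) 6 \left(-9\right) - 204^{2} = \left(-132\right) \left(-9\right) - 41616 = 1188 - 41616 = -40428$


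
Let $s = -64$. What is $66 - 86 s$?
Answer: $5570$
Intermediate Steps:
$66 - 86 s = 66 - -5504 = 66 + 5504 = 5570$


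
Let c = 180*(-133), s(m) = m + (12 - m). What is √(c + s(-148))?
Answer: 2*I*√5982 ≈ 154.69*I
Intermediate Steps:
s(m) = 12
c = -23940
√(c + s(-148)) = √(-23940 + 12) = √(-23928) = 2*I*√5982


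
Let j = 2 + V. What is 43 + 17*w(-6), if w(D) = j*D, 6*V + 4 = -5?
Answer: -8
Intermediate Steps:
V = -3/2 (V = -2/3 + (1/6)*(-5) = -2/3 - 5/6 = -3/2 ≈ -1.5000)
j = 1/2 (j = 2 - 3/2 = 1/2 ≈ 0.50000)
w(D) = D/2
43 + 17*w(-6) = 43 + 17*((1/2)*(-6)) = 43 + 17*(-3) = 43 - 51 = -8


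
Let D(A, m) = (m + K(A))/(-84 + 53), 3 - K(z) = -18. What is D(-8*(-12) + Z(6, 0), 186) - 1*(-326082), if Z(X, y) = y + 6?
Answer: 10108335/31 ≈ 3.2608e+5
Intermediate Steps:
K(z) = 21 (K(z) = 3 - 1*(-18) = 3 + 18 = 21)
Z(X, y) = 6 + y
D(A, m) = -21/31 - m/31 (D(A, m) = (m + 21)/(-84 + 53) = (21 + m)/(-31) = (21 + m)*(-1/31) = -21/31 - m/31)
D(-8*(-12) + Z(6, 0), 186) - 1*(-326082) = (-21/31 - 1/31*186) - 1*(-326082) = (-21/31 - 6) + 326082 = -207/31 + 326082 = 10108335/31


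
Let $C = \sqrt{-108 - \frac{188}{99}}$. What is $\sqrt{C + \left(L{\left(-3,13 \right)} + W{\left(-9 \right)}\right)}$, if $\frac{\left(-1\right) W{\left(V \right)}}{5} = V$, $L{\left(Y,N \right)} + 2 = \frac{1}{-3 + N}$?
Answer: $\frac{\sqrt{4693590 + 26400 i \sqrt{1870}}}{330} \approx 6.6127 + 0.79266 i$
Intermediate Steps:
$C = \frac{8 i \sqrt{1870}}{33}$ ($C = \sqrt{-108 - \frac{188}{99}} = \sqrt{- \frac{10880}{99}} = \frac{8 i \sqrt{1870}}{33} \approx 10.483 i$)
$L{\left(Y,N \right)} = -2 + \frac{1}{-3 + N}$
$W{\left(V \right)} = - 5 V$
$\sqrt{C + \left(L{\left(-3,13 \right)} + W{\left(-9 \right)}\right)} = \sqrt{\frac{8 i \sqrt{1870}}{33} + \left(\frac{7 - 26}{-3 + 13} - -45\right)} = \sqrt{\frac{8 i \sqrt{1870}}{33} + \left(\frac{7 - 26}{10} + 45\right)} = \sqrt{\frac{8 i \sqrt{1870}}{33} + \left(\frac{1}{10} \left(-19\right) + 45\right)} = \sqrt{\frac{8 i \sqrt{1870}}{33} + \left(- \frac{19}{10} + 45\right)} = \sqrt{\frac{8 i \sqrt{1870}}{33} + \frac{431}{10}} = \sqrt{\frac{431}{10} + \frac{8 i \sqrt{1870}}{33}}$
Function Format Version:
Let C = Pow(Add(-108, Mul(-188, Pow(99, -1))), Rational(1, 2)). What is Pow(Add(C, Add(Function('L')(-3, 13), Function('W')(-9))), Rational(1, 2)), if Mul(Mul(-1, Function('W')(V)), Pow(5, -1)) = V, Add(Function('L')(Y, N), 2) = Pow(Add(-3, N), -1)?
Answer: Mul(Rational(1, 330), Pow(Add(4693590, Mul(26400, I, Pow(1870, Rational(1, 2)))), Rational(1, 2))) ≈ Add(6.6127, Mul(0.79266, I))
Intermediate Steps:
C = Mul(Rational(8, 33), I, Pow(1870, Rational(1, 2))) (C = Pow(Add(-108, Mul(-188, Rational(1, 99))), Rational(1, 2)) = Pow(Add(-108, Rational(-188, 99)), Rational(1, 2)) = Pow(Rational(-10880, 99), Rational(1, 2)) = Mul(Rational(8, 33), I, Pow(1870, Rational(1, 2))) ≈ Mul(10.483, I))
Function('L')(Y, N) = Add(-2, Pow(Add(-3, N), -1))
Function('W')(V) = Mul(-5, V)
Pow(Add(C, Add(Function('L')(-3, 13), Function('W')(-9))), Rational(1, 2)) = Pow(Add(Mul(Rational(8, 33), I, Pow(1870, Rational(1, 2))), Add(Mul(Pow(Add(-3, 13), -1), Add(7, Mul(-2, 13))), Mul(-5, -9))), Rational(1, 2)) = Pow(Add(Mul(Rational(8, 33), I, Pow(1870, Rational(1, 2))), Add(Mul(Pow(10, -1), Add(7, -26)), 45)), Rational(1, 2)) = Pow(Add(Mul(Rational(8, 33), I, Pow(1870, Rational(1, 2))), Add(Mul(Rational(1, 10), -19), 45)), Rational(1, 2)) = Pow(Add(Mul(Rational(8, 33), I, Pow(1870, Rational(1, 2))), Add(Rational(-19, 10), 45)), Rational(1, 2)) = Pow(Add(Mul(Rational(8, 33), I, Pow(1870, Rational(1, 2))), Rational(431, 10)), Rational(1, 2)) = Pow(Add(Rational(431, 10), Mul(Rational(8, 33), I, Pow(1870, Rational(1, 2)))), Rational(1, 2))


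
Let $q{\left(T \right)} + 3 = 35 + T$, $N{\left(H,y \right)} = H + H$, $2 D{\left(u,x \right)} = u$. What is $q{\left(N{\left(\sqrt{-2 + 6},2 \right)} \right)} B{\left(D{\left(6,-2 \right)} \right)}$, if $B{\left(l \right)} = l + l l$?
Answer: $432$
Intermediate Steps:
$D{\left(u,x \right)} = \frac{u}{2}$
$N{\left(H,y \right)} = 2 H$
$q{\left(T \right)} = 32 + T$ ($q{\left(T \right)} = -3 + \left(35 + T\right) = 32 + T$)
$B{\left(l \right)} = l + l^{2}$
$q{\left(N{\left(\sqrt{-2 + 6},2 \right)} \right)} B{\left(D{\left(6,-2 \right)} \right)} = \left(32 + 2 \sqrt{-2 + 6}\right) \frac{1}{2} \cdot 6 \left(1 + \frac{1}{2} \cdot 6\right) = \left(32 + 2 \sqrt{4}\right) 3 \left(1 + 3\right) = \left(32 + 2 \cdot 2\right) 3 \cdot 4 = \left(32 + 4\right) 12 = 36 \cdot 12 = 432$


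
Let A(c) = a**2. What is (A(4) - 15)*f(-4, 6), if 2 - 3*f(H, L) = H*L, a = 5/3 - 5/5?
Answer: -3406/27 ≈ -126.15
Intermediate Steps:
a = 2/3 (a = 5*(1/3) - 5*1/5 = 5/3 - 1 = 2/3 ≈ 0.66667)
A(c) = 4/9 (A(c) = (2/3)**2 = 4/9)
f(H, L) = 2/3 - H*L/3
(A(4) - 15)*f(-4, 6) = (4/9 - 15)*(2/3 - 1/3*(-4)*6) = -131*(2/3 + 8)/9 = -131/9*26/3 = -3406/27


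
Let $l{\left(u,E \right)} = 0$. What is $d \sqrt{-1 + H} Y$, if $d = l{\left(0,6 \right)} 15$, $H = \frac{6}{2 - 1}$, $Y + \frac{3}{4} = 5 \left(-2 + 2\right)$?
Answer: $0$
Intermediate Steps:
$Y = - \frac{3}{4}$ ($Y = - \frac{3}{4} + 5 \left(-2 + 2\right) = - \frac{3}{4} + 5 \cdot 0 = - \frac{3}{4} + 0 = - \frac{3}{4} \approx -0.75$)
$H = 6$ ($H = \frac{6}{2 - 1} = \frac{6}{1} = 6 \cdot 1 = 6$)
$d = 0$ ($d = 0 \cdot 15 = 0$)
$d \sqrt{-1 + H} Y = 0 \sqrt{-1 + 6} \left(- \frac{3}{4}\right) = 0 \sqrt{5} \left(- \frac{3}{4}\right) = 0 \left(- \frac{3}{4}\right) = 0$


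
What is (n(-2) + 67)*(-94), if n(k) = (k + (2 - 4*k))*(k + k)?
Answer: -3290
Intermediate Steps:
n(k) = 2*k*(2 - 3*k) (n(k) = (2 - 3*k)*(2*k) = 2*k*(2 - 3*k))
(n(-2) + 67)*(-94) = (2*(-2)*(2 - 3*(-2)) + 67)*(-94) = (2*(-2)*(2 + 6) + 67)*(-94) = (2*(-2)*8 + 67)*(-94) = (-32 + 67)*(-94) = 35*(-94) = -3290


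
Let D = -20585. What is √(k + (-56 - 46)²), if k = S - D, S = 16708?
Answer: √47697 ≈ 218.40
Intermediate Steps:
k = 37293 (k = 16708 - 1*(-20585) = 16708 + 20585 = 37293)
√(k + (-56 - 46)²) = √(37293 + (-56 - 46)²) = √(37293 + (-102)²) = √(37293 + 10404) = √47697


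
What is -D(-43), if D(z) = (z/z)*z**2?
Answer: -1849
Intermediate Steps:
D(z) = z**2 (D(z) = 1*z**2 = z**2)
-D(-43) = -1*(-43)**2 = -1*1849 = -1849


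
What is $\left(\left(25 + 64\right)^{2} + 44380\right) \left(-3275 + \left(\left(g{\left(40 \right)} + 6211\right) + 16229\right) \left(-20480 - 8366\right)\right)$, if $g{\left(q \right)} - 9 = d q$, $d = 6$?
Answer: $-34230490328869$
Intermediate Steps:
$g{\left(q \right)} = 9 + 6 q$
$\left(\left(25 + 64\right)^{2} + 44380\right) \left(-3275 + \left(\left(g{\left(40 \right)} + 6211\right) + 16229\right) \left(-20480 - 8366\right)\right) = \left(\left(25 + 64\right)^{2} + 44380\right) \left(-3275 + \left(\left(\left(9 + 6 \cdot 40\right) + 6211\right) + 16229\right) \left(-20480 - 8366\right)\right) = \left(89^{2} + 44380\right) \left(-3275 + \left(\left(\left(9 + 240\right) + 6211\right) + 16229\right) \left(-28846\right)\right) = \left(7921 + 44380\right) \left(-3275 + \left(\left(249 + 6211\right) + 16229\right) \left(-28846\right)\right) = 52301 \left(-3275 + \left(6460 + 16229\right) \left(-28846\right)\right) = 52301 \left(-3275 + 22689 \left(-28846\right)\right) = 52301 \left(-3275 - 654486894\right) = 52301 \left(-654490169\right) = -34230490328869$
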